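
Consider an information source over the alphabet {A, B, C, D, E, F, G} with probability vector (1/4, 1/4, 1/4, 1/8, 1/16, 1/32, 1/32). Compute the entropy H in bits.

2.4375 bits

Each probability is a power of 1/2, so log₂(1/p) is an integer.
H = Σ p·log₂(1/p) = 1/4·2 + 1/4·2 + 1/4·2 + 1/8·3 + 1/16·4 + 1/32·5 + 1/32·5 = 2.4375 bits.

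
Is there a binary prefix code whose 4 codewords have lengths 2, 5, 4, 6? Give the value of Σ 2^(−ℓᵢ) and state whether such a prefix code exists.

0.359375; yes

With common denominator 2^6 = 64: Σ 2^(−ℓᵢ) = 16/64 + 2/64 + 4/64 + 1/64 = 23/64 = 0.359375.
Kraft's inequality requires Σ ≤ 1; here Σ = 0.359375 ≤ 1, so such a prefix code exists.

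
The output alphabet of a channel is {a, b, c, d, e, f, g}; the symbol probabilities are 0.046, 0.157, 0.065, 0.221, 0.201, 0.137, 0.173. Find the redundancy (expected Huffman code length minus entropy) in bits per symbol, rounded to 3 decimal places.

Entropy H = −Σ p log₂ p ≈ 2.6574 bits.
Huffman merges: 23/500+13/200→111/1000; 111/1000+137/1000→31/125; 157/1000+173/1000→33/100; 201/1000+221/1000→211/500; 31/125+33/100→289/500; 211/500+289/500→1. L = 2689/1000 ≈ 2.6890.
L − H = 2.6890 − 2.6574 = 0.032 bits.

0.032 bits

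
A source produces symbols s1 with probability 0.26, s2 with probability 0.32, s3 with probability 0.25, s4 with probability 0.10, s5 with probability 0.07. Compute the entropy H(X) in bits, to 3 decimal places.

H = −Σ pᵢ log₂ pᵢ.
−0.26·log₂(0.26) = 0.5053
−0.32·log₂(0.32) = 0.5260
−0.25·log₂(0.25) = 0.5000
−0.10·log₂(0.10) = 0.3322
−0.07·log₂(0.07) = 0.2686
Sum ≈ 2.1321 → 2.132 bits.

2.132 bits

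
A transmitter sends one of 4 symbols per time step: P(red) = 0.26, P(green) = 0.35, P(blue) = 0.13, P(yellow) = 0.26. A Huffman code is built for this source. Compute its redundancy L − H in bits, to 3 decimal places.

Entropy H = −Σ p log₂ p ≈ 1.9233 bits.
Huffman merges: 13/100+13/50→39/100; 13/50+7/20→61/100; 39/100+61/100→1. L = 2 ≈ 2.0000.
L − H = 2.0000 − 1.9233 = 0.077 bits.

0.077 bits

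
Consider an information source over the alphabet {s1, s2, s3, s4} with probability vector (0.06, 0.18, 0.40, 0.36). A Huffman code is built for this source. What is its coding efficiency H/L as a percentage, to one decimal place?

Entropy H = −Σ p log₂ p ≈ 1.7482 bits.
Huffman merges: 3/50+9/50→6/25; 6/25+9/25→3/5; 2/5+3/5→1. L = 46/25 ≈ 1.8400.
Efficiency = H/L = 1.7482/1.8400 = 95.0%.

95.0%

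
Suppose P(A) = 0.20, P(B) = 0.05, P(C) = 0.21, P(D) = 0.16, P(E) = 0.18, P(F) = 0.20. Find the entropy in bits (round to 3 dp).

H = −Σ pᵢ log₂ pᵢ.
−0.20·log₂(0.20) = 0.4644
−0.05·log₂(0.05) = 0.2161
−0.21·log₂(0.21) = 0.4728
−0.16·log₂(0.16) = 0.4230
−0.18·log₂(0.18) = 0.4453
−0.20·log₂(0.20) = 0.4644
Sum ≈ 2.4860 → 2.486 bits.

2.486 bits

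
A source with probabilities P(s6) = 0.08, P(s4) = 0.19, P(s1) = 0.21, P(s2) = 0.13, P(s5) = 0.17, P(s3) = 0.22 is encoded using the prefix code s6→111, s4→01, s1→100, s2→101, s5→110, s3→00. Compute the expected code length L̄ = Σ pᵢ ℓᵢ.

L̄ = Σ pᵢ·ℓᵢ = 0.08·3 + 0.19·2 + 0.21·3 + 0.13·3 + 0.17·3 + 0.22·2 = 2.59 bits/symbol.

2.59 bits/symbol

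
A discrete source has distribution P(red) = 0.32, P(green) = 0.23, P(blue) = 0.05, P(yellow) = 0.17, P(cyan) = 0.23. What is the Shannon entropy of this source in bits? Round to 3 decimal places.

H = −Σ pᵢ log₂ pᵢ.
−0.32·log₂(0.32) = 0.5260
−0.23·log₂(0.23) = 0.4877
−0.05·log₂(0.05) = 0.2161
−0.17·log₂(0.17) = 0.4346
−0.23·log₂(0.23) = 0.4877
Sum ≈ 2.1521 → 2.152 bits.

2.152 bits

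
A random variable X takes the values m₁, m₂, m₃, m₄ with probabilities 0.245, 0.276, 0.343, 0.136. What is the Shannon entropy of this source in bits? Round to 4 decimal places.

H = −Σ pᵢ log₂ pᵢ.
−0.245·log₂(0.245) = 0.4971
−0.276·log₂(0.276) = 0.5126
−0.343·log₂(0.343) = 0.5295
−0.136·log₂(0.136) = 0.3915
Sum ≈ 1.9307 → 1.9307 bits.

1.9307 bits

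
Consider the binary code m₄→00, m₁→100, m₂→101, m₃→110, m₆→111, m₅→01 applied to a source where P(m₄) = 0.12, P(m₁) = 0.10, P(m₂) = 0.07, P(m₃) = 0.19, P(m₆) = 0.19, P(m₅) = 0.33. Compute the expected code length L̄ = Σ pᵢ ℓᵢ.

2.55 bits/symbol

L̄ = Σ pᵢ·ℓᵢ = 0.12·2 + 0.10·3 + 0.07·3 + 0.19·3 + 0.19·3 + 0.33·2 = 2.55 bits/symbol.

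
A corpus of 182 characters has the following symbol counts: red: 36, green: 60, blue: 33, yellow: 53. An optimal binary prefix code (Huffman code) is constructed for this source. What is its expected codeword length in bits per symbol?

2 bits/symbol

Probabilities are the counts divided by 182.
Repeatedly combine the two least-probable nodes; the expected code length is the sum of the merged weights.
merge 33/182 + 18/91 → 69/182
merge 53/182 + 30/91 → 113/182
merge 69/182 + 113/182 → 1
L = 69/182 + 113/182 + 1 = 2 bits/symbol.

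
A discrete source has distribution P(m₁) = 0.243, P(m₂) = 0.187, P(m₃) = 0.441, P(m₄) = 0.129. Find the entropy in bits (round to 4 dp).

H = −Σ pᵢ log₂ pᵢ.
−0.243·log₂(0.243) = 0.4960
−0.187·log₂(0.187) = 0.4523
−0.441·log₂(0.441) = 0.5209
−0.129·log₂(0.129) = 0.3811
Sum ≈ 1.8503 → 1.8503 bits.

1.8503 bits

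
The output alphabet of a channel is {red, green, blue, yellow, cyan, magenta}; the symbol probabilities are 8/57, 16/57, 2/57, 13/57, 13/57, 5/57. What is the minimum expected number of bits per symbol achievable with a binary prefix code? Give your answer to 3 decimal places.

Repeatedly combine the two least-probable nodes; the expected code length is the sum of the merged weights.
merge 2/57 + 5/57 → 7/57
merge 7/57 + 8/57 → 5/19
merge 13/57 + 13/57 → 26/57
merge 5/19 + 16/57 → 31/57
merge 26/57 + 31/57 → 1
L = 7/57 + 5/19 + 26/57 + 31/57 + 1 = 136/57 ≈ 2.386 bits/symbol.

2.386 bits/symbol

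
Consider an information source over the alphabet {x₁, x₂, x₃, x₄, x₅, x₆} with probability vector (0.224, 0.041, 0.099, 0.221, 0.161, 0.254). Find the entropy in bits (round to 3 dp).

H = −Σ pᵢ log₂ pᵢ.
−0.224·log₂(0.224) = 0.4835
−0.041·log₂(0.041) = 0.1889
−0.099·log₂(0.099) = 0.3303
−0.221·log₂(0.221) = 0.4813
−0.161·log₂(0.161) = 0.4242
−0.254·log₂(0.254) = 0.5022
Sum ≈ 2.4104 → 2.410 bits.

2.410 bits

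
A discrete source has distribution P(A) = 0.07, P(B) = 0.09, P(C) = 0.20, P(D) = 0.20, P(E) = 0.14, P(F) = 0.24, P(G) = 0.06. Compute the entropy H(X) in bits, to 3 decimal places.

H = −Σ pᵢ log₂ pᵢ.
−0.07·log₂(0.07) = 0.2686
−0.09·log₂(0.09) = 0.3127
−0.20·log₂(0.20) = 0.4644
−0.20·log₂(0.20) = 0.4644
−0.14·log₂(0.14) = 0.3971
−0.24·log₂(0.24) = 0.4941
−0.06·log₂(0.06) = 0.2435
Sum ≈ 2.6448 → 2.645 bits.

2.645 bits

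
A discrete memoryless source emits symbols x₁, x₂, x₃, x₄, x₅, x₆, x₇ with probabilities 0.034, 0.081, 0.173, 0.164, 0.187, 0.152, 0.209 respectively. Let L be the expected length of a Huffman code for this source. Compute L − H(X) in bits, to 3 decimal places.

Entropy H = −Σ p log₂ p ≈ 2.6627 bits.
Huffman merges: 17/500+81/1000→23/200; 23/200+19/125→267/1000; 41/250+173/1000→337/1000; 187/1000+209/1000→99/250; 267/1000+337/1000→151/250; 99/250+151/250→1. L = 2719/1000 ≈ 2.7190.
L − H = 2.7190 − 2.6627 = 0.056 bits.

0.056 bits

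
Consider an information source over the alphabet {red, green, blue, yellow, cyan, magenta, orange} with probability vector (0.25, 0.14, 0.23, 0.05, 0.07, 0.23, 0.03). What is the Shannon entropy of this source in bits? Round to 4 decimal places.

2.5089 bits

H = −Σ pᵢ log₂ pᵢ.
−0.25·log₂(0.25) = 0.5000
−0.14·log₂(0.14) = 0.3971
−0.23·log₂(0.23) = 0.4877
−0.05·log₂(0.05) = 0.2161
−0.07·log₂(0.07) = 0.2686
−0.23·log₂(0.23) = 0.4877
−0.03·log₂(0.03) = 0.1518
Sum ≈ 2.5089 → 2.5089 bits.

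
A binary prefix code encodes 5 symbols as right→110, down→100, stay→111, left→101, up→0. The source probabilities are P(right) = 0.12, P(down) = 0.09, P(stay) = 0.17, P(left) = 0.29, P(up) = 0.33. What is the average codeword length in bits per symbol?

L̄ = Σ pᵢ·ℓᵢ = 0.12·3 + 0.09·3 + 0.17·3 + 0.29·3 + 0.33·1 = 2.34 bits/symbol.

2.34 bits/symbol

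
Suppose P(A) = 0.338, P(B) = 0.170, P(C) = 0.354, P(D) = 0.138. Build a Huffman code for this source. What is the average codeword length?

1.954 bits/symbol

Repeatedly combine the two least-probable nodes; the expected code length is the sum of the merged weights.
merge 69/500 + 17/100 → 77/250
merge 77/250 + 169/500 → 323/500
merge 177/500 + 323/500 → 1
L = 77/250 + 323/500 + 1 = 977/500 = 1.954 bits/symbol.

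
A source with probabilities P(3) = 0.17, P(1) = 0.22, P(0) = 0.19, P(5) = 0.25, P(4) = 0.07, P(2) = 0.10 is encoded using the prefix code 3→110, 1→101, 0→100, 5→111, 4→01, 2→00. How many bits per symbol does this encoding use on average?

L̄ = Σ pᵢ·ℓᵢ = 0.17·3 + 0.22·3 + 0.19·3 + 0.25·3 + 0.07·2 + 0.10·2 = 2.83 bits/symbol.

2.83 bits/symbol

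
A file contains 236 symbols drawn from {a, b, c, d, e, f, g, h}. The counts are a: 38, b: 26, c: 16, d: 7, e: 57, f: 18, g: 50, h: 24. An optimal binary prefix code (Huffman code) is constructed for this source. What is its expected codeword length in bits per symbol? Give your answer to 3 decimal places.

Probabilities are the counts divided by 236.
Repeatedly combine the two least-probable nodes; the expected code length is the sum of the merged weights.
merge 7/236 + 4/59 → 23/236
merge 9/118 + 23/236 → 41/236
merge 6/59 + 13/118 → 25/118
merge 19/118 + 41/236 → 79/236
merge 25/118 + 25/118 → 25/59
merge 57/236 + 79/236 → 34/59
merge 25/59 + 34/59 → 1
L = 23/236 + 41/236 + 25/118 + 79/236 + 25/59 + 34/59 + 1 = 665/236 ≈ 2.818 bits/symbol.

2.818 bits/symbol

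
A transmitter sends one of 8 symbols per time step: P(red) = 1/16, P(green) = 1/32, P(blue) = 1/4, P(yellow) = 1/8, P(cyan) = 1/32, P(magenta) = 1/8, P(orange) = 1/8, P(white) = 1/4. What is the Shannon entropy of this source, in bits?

2.6875 bits

Each probability is a power of 1/2, so log₂(1/p) is an integer.
H = Σ p·log₂(1/p) = 1/16·4 + 1/32·5 + 1/4·2 + 1/8·3 + 1/32·5 + 1/8·3 + 1/8·3 + 1/4·2 = 2.6875 bits.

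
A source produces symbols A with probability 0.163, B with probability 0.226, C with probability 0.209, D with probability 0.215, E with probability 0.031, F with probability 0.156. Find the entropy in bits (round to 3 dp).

2.434 bits

H = −Σ pᵢ log₂ pᵢ.
−0.163·log₂(0.163) = 0.4266
−0.226·log₂(0.226) = 0.4849
−0.209·log₂(0.209) = 0.4720
−0.215·log₂(0.215) = 0.4768
−0.031·log₂(0.031) = 0.1554
−0.156·log₂(0.156) = 0.4181
Sum ≈ 2.4338 → 2.434 bits.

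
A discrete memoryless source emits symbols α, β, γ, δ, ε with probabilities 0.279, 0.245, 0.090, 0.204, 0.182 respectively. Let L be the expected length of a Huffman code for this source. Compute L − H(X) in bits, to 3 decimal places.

Entropy H = −Σ p log₂ p ≈ 2.2388 bits.
Huffman merges: 9/100+91/500→34/125; 51/250+49/200→449/1000; 34/125+279/1000→551/1000; 449/1000+551/1000→1. L = 284/125 ≈ 2.2720.
L − H = 2.2720 − 2.2388 = 0.033 bits.

0.033 bits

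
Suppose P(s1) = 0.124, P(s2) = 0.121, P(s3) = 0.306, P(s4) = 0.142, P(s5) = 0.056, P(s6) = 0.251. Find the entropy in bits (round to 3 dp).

H = −Σ pᵢ log₂ pᵢ.
−0.124·log₂(0.124) = 0.3734
−0.121·log₂(0.121) = 0.3687
−0.306·log₂(0.306) = 0.5228
−0.142·log₂(0.142) = 0.3999
−0.056·log₂(0.056) = 0.2329
−0.251·log₂(0.251) = 0.5006
Sum ≈ 2.3982 → 2.398 bits.

2.398 bits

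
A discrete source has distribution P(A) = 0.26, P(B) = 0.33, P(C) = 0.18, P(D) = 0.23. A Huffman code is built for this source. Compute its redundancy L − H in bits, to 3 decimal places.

0.034 bits

Entropy H = −Σ p log₂ p ≈ 1.9661 bits.
Huffman merges: 9/50+23/100→41/100; 13/50+33/100→59/100; 41/100+59/100→1. L = 2 ≈ 2.0000.
L − H = 2.0000 − 1.9661 = 0.034 bits.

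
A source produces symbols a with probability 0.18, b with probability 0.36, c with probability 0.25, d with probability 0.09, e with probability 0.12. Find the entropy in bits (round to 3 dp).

2.156 bits

H = −Σ pᵢ log₂ pᵢ.
−0.18·log₂(0.18) = 0.4453
−0.36·log₂(0.36) = 0.5306
−0.25·log₂(0.25) = 0.5000
−0.09·log₂(0.09) = 0.3127
−0.12·log₂(0.12) = 0.3671
Sum ≈ 2.1556 → 2.156 bits.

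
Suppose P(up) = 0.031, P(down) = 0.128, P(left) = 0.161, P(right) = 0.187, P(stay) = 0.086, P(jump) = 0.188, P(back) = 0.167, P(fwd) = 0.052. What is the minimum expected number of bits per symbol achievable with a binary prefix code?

Repeatedly combine the two least-probable nodes; the expected code length is the sum of the merged weights.
merge 31/1000 + 13/250 → 83/1000
merge 83/1000 + 43/500 → 169/1000
merge 16/125 + 161/1000 → 289/1000
merge 167/1000 + 169/1000 → 42/125
merge 187/1000 + 47/250 → 3/8
merge 289/1000 + 42/125 → 5/8
merge 3/8 + 5/8 → 1
L = 83/1000 + 169/1000 + 289/1000 + 42/125 + 3/8 + 5/8 + 1 = 2877/1000 = 2.877 bits/symbol.

2.877 bits/symbol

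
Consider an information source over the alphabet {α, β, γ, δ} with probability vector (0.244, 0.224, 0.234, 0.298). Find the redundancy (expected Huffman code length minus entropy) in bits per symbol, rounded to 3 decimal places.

0.009 bits

Entropy H = −Σ p log₂ p ≈ 1.9909 bits.
Huffman merges: 28/125+117/500→229/500; 61/250+149/500→271/500; 229/500+271/500→1. L = 2 ≈ 2.0000.
L − H = 2.0000 − 1.9909 = 0.009 bits.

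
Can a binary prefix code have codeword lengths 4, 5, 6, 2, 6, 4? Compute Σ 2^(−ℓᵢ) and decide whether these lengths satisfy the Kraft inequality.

With common denominator 2^6 = 64: Σ 2^(−ℓᵢ) = 4/64 + 2/64 + 1/64 + 16/64 + 1/64 + 4/64 = 28/64 = 0.4375.
Kraft's inequality requires Σ ≤ 1; here Σ = 0.4375 ≤ 1, so such a prefix code exists.

0.4375; yes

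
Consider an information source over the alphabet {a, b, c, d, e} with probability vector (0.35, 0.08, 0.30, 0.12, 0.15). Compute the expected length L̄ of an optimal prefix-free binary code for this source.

2.2 bits/symbol

Repeatedly combine the two least-probable nodes; the expected code length is the sum of the merged weights.
merge 2/25 + 3/25 → 1/5
merge 3/20 + 1/5 → 7/20
merge 3/10 + 7/20 → 13/20
merge 7/20 + 13/20 → 1
L = 1/5 + 7/20 + 13/20 + 1 = 11/5 = 2.2 bits/symbol.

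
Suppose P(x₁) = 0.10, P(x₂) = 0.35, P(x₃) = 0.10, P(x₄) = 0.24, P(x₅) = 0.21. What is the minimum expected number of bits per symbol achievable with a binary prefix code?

2.2 bits/symbol

Repeatedly combine the two least-probable nodes; the expected code length is the sum of the merged weights.
merge 1/10 + 1/10 → 1/5
merge 1/5 + 21/100 → 41/100
merge 6/25 + 7/20 → 59/100
merge 41/100 + 59/100 → 1
L = 1/5 + 41/100 + 59/100 + 1 = 11/5 = 2.2 bits/symbol.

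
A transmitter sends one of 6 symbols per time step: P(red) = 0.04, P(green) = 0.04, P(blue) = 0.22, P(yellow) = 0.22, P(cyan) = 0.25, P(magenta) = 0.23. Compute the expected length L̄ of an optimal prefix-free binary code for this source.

2.38 bits/symbol

Repeatedly combine the two least-probable nodes; the expected code length is the sum of the merged weights.
merge 1/25 + 1/25 → 2/25
merge 2/25 + 11/50 → 3/10
merge 11/50 + 23/100 → 9/20
merge 1/4 + 3/10 → 11/20
merge 9/20 + 11/20 → 1
L = 2/25 + 3/10 + 9/20 + 11/20 + 1 = 119/50 = 2.38 bits/symbol.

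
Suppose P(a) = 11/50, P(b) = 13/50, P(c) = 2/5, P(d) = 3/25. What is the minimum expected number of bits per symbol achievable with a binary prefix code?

1.94 bits/symbol

Repeatedly combine the two least-probable nodes; the expected code length is the sum of the merged weights.
merge 3/25 + 11/50 → 17/50
merge 13/50 + 17/50 → 3/5
merge 2/5 + 3/5 → 1
L = 17/50 + 3/5 + 1 = 97/50 = 1.94 bits/symbol.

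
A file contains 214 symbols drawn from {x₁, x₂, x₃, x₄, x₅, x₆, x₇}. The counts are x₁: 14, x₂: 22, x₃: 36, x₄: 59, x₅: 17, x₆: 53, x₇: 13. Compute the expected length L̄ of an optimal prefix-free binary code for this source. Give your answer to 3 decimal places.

Probabilities are the counts divided by 214.
Repeatedly combine the two least-probable nodes; the expected code length is the sum of the merged weights.
merge 13/214 + 7/107 → 27/214
merge 17/214 + 11/107 → 39/214
merge 27/214 + 18/107 → 63/214
merge 39/214 + 53/214 → 46/107
merge 59/214 + 63/214 → 61/107
merge 46/107 + 61/107 → 1
L = 27/214 + 39/214 + 63/214 + 46/107 + 61/107 + 1 = 557/214 ≈ 2.603 bits/symbol.

2.603 bits/symbol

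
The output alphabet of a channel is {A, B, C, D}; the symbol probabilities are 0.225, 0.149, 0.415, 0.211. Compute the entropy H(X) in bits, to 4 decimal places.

1.8936 bits

H = −Σ pᵢ log₂ pᵢ.
−0.225·log₂(0.225) = 0.4842
−0.149·log₂(0.149) = 0.4092
−0.415·log₂(0.415) = 0.5266
−0.211·log₂(0.211) = 0.4736
Sum ≈ 1.8936 → 1.8936 bits.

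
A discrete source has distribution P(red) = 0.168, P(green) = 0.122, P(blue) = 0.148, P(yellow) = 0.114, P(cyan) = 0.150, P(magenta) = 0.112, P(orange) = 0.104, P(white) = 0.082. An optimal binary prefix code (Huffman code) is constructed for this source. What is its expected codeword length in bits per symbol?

Repeatedly combine the two least-probable nodes; the expected code length is the sum of the merged weights.
merge 41/500 + 13/125 → 93/500
merge 14/125 + 57/500 → 113/500
merge 61/500 + 37/250 → 27/100
merge 3/20 + 21/125 → 159/500
merge 93/500 + 113/500 → 103/250
merge 27/100 + 159/500 → 147/250
merge 103/250 + 147/250 → 1
L = 93/500 + 113/500 + 27/100 + 159/500 + 103/250 + 147/250 + 1 = 3 bits/symbol.

3 bits/symbol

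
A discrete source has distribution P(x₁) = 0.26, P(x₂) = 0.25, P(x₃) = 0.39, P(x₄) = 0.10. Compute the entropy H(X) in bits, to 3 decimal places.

1.867 bits

H = −Σ pᵢ log₂ pᵢ.
−0.26·log₂(0.26) = 0.5053
−0.25·log₂(0.25) = 0.5000
−0.39·log₂(0.39) = 0.5298
−0.10·log₂(0.10) = 0.3322
Sum ≈ 1.8673 → 1.867 bits.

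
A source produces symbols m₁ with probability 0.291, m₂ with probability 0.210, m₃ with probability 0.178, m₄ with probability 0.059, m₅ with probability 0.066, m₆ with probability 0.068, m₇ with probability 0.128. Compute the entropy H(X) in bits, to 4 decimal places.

H = −Σ pᵢ log₂ pᵢ.
−0.291·log₂(0.291) = 0.5182
−0.210·log₂(0.210) = 0.4728
−0.178·log₂(0.178) = 0.4432
−0.059·log₂(0.059) = 0.2409
−0.066·log₂(0.066) = 0.2588
−0.068·log₂(0.068) = 0.2637
−0.128·log₂(0.128) = 0.3796
Sum ≈ 2.5774 → 2.5774 bits.

2.5774 bits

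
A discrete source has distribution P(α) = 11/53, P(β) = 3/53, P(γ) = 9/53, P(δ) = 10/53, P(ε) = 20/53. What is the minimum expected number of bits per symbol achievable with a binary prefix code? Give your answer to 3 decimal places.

Repeatedly combine the two least-probable nodes; the expected code length is the sum of the merged weights.
merge 3/53 + 9/53 → 12/53
merge 10/53 + 11/53 → 21/53
merge 12/53 + 20/53 → 32/53
merge 21/53 + 32/53 → 1
L = 12/53 + 21/53 + 32/53 + 1 = 118/53 ≈ 2.226 bits/symbol.

2.226 bits/symbol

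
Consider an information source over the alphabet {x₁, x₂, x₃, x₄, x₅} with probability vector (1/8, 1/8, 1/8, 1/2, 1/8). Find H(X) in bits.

2 bits

Each probability is a power of 1/2, so log₂(1/p) is an integer.
H = Σ p·log₂(1/p) = 1/8·3 + 1/8·3 + 1/8·3 + 1/2·1 + 1/8·3 = 2 bits.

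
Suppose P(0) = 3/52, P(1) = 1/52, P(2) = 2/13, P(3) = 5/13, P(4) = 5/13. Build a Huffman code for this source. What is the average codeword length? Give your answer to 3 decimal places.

1.923 bits/symbol

Repeatedly combine the two least-probable nodes; the expected code length is the sum of the merged weights.
merge 1/52 + 3/52 → 1/13
merge 1/13 + 2/13 → 3/13
merge 3/13 + 5/13 → 8/13
merge 5/13 + 8/13 → 1
L = 1/13 + 3/13 + 8/13 + 1 = 25/13 ≈ 1.923 bits/symbol.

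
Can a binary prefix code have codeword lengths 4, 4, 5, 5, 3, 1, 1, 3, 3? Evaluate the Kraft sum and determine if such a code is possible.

1.5625; no

With common denominator 2^5 = 32: Σ 2^(−ℓᵢ) = 2/32 + 2/32 + 1/32 + 1/32 + 4/32 + 16/32 + 16/32 + 4/32 + 4/32 = 50/32 = 1.5625.
Kraft's inequality requires Σ ≤ 1; here Σ = 1.5625 > 1, so no such prefix code exists.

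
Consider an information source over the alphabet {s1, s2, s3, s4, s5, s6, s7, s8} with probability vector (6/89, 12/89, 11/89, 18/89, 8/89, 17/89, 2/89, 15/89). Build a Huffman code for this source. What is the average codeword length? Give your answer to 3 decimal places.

2.876 bits/symbol

Repeatedly combine the two least-probable nodes; the expected code length is the sum of the merged weights.
merge 2/89 + 6/89 → 8/89
merge 8/89 + 8/89 → 16/89
merge 11/89 + 12/89 → 23/89
merge 15/89 + 16/89 → 31/89
merge 17/89 + 18/89 → 35/89
merge 23/89 + 31/89 → 54/89
merge 35/89 + 54/89 → 1
L = 8/89 + 16/89 + 23/89 + 31/89 + 35/89 + 54/89 + 1 = 256/89 ≈ 2.876 bits/symbol.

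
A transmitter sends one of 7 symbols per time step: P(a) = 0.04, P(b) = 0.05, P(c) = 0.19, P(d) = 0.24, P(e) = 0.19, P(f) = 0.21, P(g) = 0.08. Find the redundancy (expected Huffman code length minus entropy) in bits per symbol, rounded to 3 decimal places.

Entropy H = −Σ p log₂ p ≈ 2.5708 bits.
Huffman merges: 1/25+1/20→9/100; 2/25+9/100→17/100; 17/100+19/100→9/25; 19/100+21/100→2/5; 6/25+9/25→3/5; 2/5+3/5→1. L = 131/50 ≈ 2.6200.
L − H = 2.6200 − 2.5708 = 0.049 bits.

0.049 bits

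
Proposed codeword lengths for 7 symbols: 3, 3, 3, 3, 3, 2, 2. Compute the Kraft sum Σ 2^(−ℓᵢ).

With common denominator 2^3 = 8: Σ 2^(−ℓᵢ) = 1/8 + 1/8 + 1/8 + 1/8 + 1/8 + 2/8 + 2/8 = 9/8 = 1.125.

1.125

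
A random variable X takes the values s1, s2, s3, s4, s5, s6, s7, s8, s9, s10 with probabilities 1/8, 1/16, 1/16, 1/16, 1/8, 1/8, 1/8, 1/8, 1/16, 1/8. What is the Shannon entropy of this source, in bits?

Each probability is a power of 1/2, so log₂(1/p) is an integer.
H = Σ p·log₂(1/p) = 1/8·3 + 1/16·4 + 1/16·4 + 1/16·4 + 1/8·3 + 1/8·3 + 1/8·3 + 1/8·3 + 1/16·4 + 1/8·3 = 3.25 bits.

3.25 bits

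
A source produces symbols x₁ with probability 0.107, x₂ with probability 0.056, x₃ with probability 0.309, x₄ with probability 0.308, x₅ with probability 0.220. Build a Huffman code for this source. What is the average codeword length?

2.163 bits/symbol

Repeatedly combine the two least-probable nodes; the expected code length is the sum of the merged weights.
merge 7/125 + 107/1000 → 163/1000
merge 163/1000 + 11/50 → 383/1000
merge 77/250 + 309/1000 → 617/1000
merge 383/1000 + 617/1000 → 1
L = 163/1000 + 383/1000 + 617/1000 + 1 = 2163/1000 = 2.163 bits/symbol.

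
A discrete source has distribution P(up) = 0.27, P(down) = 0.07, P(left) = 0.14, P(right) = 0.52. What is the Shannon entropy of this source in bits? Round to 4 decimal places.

H = −Σ pᵢ log₂ pᵢ.
−0.27·log₂(0.27) = 0.5100
−0.07·log₂(0.07) = 0.2686
−0.14·log₂(0.14) = 0.3971
−0.52·log₂(0.52) = 0.4906
Sum ≈ 1.6663 → 1.6663 bits.

1.6663 bits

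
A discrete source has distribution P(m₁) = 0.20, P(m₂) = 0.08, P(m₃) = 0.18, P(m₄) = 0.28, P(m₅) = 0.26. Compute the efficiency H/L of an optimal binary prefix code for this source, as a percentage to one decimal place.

98.3%

Entropy H = −Σ p log₂ p ≈ 2.2207 bits.
Huffman merges: 2/25+9/50→13/50; 1/5+13/50→23/50; 13/50+7/25→27/50; 23/50+27/50→1. L = 113/50 ≈ 2.2600.
Efficiency = H/L = 2.2207/2.2600 = 98.3%.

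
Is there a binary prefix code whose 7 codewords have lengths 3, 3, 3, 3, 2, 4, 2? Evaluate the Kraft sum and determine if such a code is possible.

1.0625; no

With common denominator 2^4 = 16: Σ 2^(−ℓᵢ) = 2/16 + 2/16 + 2/16 + 2/16 + 4/16 + 1/16 + 4/16 = 17/16 = 1.0625.
Kraft's inequality requires Σ ≤ 1; here Σ = 1.0625 > 1, so no such prefix code exists.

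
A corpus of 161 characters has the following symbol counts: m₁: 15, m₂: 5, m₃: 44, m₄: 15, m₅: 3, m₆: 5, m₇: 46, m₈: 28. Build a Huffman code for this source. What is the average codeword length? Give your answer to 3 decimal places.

2.571 bits/symbol

Probabilities are the counts divided by 161.
Repeatedly combine the two least-probable nodes; the expected code length is the sum of the merged weights.
merge 3/161 + 5/161 → 8/161
merge 5/161 + 8/161 → 13/161
merge 13/161 + 15/161 → 4/23
merge 15/161 + 4/23 → 43/161
merge 4/23 + 43/161 → 71/161
merge 44/161 + 2/7 → 90/161
merge 71/161 + 90/161 → 1
L = 8/161 + 13/161 + 4/23 + 43/161 + 71/161 + 90/161 + 1 = 18/7 ≈ 2.571 bits/symbol.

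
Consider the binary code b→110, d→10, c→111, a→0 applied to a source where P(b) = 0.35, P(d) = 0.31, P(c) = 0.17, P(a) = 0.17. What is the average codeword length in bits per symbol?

L̄ = Σ pᵢ·ℓᵢ = 0.35·3 + 0.31·2 + 0.17·3 + 0.17·1 = 2.35 bits/symbol.

2.35 bits/symbol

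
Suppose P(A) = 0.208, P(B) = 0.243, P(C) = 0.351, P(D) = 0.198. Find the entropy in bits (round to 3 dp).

H = −Σ pᵢ log₂ pᵢ.
−0.208·log₂(0.208) = 0.4712
−0.243·log₂(0.243) = 0.4960
−0.351·log₂(0.351) = 0.5302
−0.198·log₂(0.198) = 0.4626
Sum ≈ 1.9599 → 1.960 bits.

1.960 bits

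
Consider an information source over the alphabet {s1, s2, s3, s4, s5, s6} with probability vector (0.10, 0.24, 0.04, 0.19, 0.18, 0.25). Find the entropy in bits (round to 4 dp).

2.4126 bits

H = −Σ pᵢ log₂ pᵢ.
−0.10·log₂(0.10) = 0.3322
−0.24·log₂(0.24) = 0.4941
−0.04·log₂(0.04) = 0.1858
−0.19·log₂(0.19) = 0.4552
−0.18·log₂(0.18) = 0.4453
−0.25·log₂(0.25) = 0.5000
Sum ≈ 2.4126 → 2.4126 bits.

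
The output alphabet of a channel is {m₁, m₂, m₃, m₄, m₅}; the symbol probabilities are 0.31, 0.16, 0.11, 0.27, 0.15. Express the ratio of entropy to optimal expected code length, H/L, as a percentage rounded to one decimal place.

Entropy H = −Σ p log₂ p ≈ 2.2177 bits.
Huffman merges: 11/100+3/20→13/50; 4/25+13/50→21/50; 27/100+31/100→29/50; 21/50+29/50→1. L = 113/50 ≈ 2.2600.
Efficiency = H/L = 2.2177/2.2600 = 98.1%.

98.1%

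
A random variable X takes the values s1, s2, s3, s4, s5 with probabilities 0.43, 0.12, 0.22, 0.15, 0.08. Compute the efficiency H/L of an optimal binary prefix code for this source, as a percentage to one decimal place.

97.8%

Entropy H = −Σ p log₂ p ≈ 2.0733 bits.
Huffman merges: 2/25+3/25→1/5; 3/20+1/5→7/20; 11/50+7/20→57/100; 43/100+57/100→1. L = 53/25 ≈ 2.1200.
Efficiency = H/L = 2.0733/2.1200 = 97.8%.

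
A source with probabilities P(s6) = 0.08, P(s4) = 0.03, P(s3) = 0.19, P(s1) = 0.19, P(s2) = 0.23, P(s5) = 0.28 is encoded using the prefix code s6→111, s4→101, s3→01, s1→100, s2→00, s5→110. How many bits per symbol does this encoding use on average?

L̄ = Σ pᵢ·ℓᵢ = 0.08·3 + 0.03·3 + 0.19·2 + 0.19·3 + 0.23·2 + 0.28·3 = 2.58 bits/symbol.

2.58 bits/symbol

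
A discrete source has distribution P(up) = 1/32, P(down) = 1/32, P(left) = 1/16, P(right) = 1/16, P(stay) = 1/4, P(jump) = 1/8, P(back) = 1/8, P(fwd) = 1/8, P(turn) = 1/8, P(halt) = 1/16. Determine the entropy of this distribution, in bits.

3.0625 bits

Each probability is a power of 1/2, so log₂(1/p) is an integer.
H = Σ p·log₂(1/p) = 1/32·5 + 1/32·5 + 1/16·4 + 1/16·4 + 1/4·2 + 1/8·3 + 1/8·3 + 1/8·3 + 1/8·3 + 1/16·4 = 3.0625 bits.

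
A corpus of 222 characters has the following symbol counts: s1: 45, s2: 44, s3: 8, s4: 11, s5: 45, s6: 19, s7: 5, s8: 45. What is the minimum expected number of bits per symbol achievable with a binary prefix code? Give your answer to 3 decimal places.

Probabilities are the counts divided by 222.
Repeatedly combine the two least-probable nodes; the expected code length is the sum of the merged weights.
merge 5/222 + 4/111 → 13/222
merge 11/222 + 13/222 → 4/37
merge 19/222 + 4/37 → 43/222
merge 43/222 + 22/111 → 29/74
merge 15/74 + 15/74 → 15/37
merge 15/74 + 29/74 → 22/37
merge 15/37 + 22/37 → 1
L = 13/222 + 4/37 + 43/222 + 29/74 + 15/37 + 22/37 + 1 = 611/222 ≈ 2.752 bits/symbol.

2.752 bits/symbol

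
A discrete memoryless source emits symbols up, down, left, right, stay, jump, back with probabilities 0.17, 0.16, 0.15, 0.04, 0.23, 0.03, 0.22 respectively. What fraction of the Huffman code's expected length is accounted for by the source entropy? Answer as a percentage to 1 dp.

98.2%

Entropy H = −Σ p log₂ p ≈ 2.5739 bits.
Huffman merges: 3/100+1/25→7/100; 7/100+3/20→11/50; 4/25+17/100→33/100; 11/50+11/50→11/25; 23/100+33/100→14/25; 11/25+14/25→1. L = 131/50 ≈ 2.6200.
Efficiency = H/L = 2.5739/2.6200 = 98.2%.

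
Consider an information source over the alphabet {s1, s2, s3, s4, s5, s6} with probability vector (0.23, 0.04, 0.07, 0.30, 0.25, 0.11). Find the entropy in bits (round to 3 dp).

2.313 bits

H = −Σ pᵢ log₂ pᵢ.
−0.23·log₂(0.23) = 0.4877
−0.04·log₂(0.04) = 0.1858
−0.07·log₂(0.07) = 0.2686
−0.30·log₂(0.30) = 0.5211
−0.25·log₂(0.25) = 0.5000
−0.11·log₂(0.11) = 0.3503
Sum ≈ 2.3134 → 2.313 bits.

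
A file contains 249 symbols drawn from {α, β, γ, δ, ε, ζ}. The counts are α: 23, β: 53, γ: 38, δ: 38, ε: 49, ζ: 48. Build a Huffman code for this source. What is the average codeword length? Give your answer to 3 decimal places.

2.590 bits/symbol

Probabilities are the counts divided by 249.
Repeatedly combine the two least-probable nodes; the expected code length is the sum of the merged weights.
merge 23/249 + 38/249 → 61/249
merge 38/249 + 16/83 → 86/249
merge 49/249 + 53/249 → 34/83
merge 61/249 + 86/249 → 49/83
merge 34/83 + 49/83 → 1
L = 61/249 + 86/249 + 34/83 + 49/83 + 1 = 215/83 ≈ 2.590 bits/symbol.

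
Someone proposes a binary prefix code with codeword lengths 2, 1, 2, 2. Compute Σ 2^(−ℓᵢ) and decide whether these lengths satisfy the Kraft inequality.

1.25; no

With common denominator 2^2 = 4: Σ 2^(−ℓᵢ) = 1/4 + 2/4 + 1/4 + 1/4 = 5/4 = 1.25.
Kraft's inequality requires Σ ≤ 1; here Σ = 1.25 > 1, so no such prefix code exists.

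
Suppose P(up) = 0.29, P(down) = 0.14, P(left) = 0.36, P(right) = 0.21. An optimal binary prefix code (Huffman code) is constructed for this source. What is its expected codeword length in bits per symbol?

Repeatedly combine the two least-probable nodes; the expected code length is the sum of the merged weights.
merge 7/50 + 21/100 → 7/20
merge 29/100 + 7/20 → 16/25
merge 9/25 + 16/25 → 1
L = 7/20 + 16/25 + 1 = 199/100 = 1.99 bits/symbol.

1.99 bits/symbol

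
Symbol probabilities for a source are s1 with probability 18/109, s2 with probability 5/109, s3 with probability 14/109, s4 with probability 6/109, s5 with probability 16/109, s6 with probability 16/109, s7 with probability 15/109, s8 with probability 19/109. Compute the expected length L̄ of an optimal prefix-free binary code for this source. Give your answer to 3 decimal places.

Repeatedly combine the two least-probable nodes; the expected code length is the sum of the merged weights.
merge 5/109 + 6/109 → 11/109
merge 11/109 + 14/109 → 25/109
merge 15/109 + 16/109 → 31/109
merge 16/109 + 18/109 → 34/109
merge 19/109 + 25/109 → 44/109
merge 31/109 + 34/109 → 65/109
merge 44/109 + 65/109 → 1
L = 11/109 + 25/109 + 31/109 + 34/109 + 44/109 + 65/109 + 1 = 319/109 ≈ 2.927 bits/symbol.

2.927 bits/symbol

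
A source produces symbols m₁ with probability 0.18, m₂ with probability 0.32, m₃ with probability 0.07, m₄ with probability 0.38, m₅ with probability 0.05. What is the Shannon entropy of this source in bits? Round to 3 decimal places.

1.986 bits

H = −Σ pᵢ log₂ pᵢ.
−0.18·log₂(0.18) = 0.4453
−0.32·log₂(0.32) = 0.5260
−0.07·log₂(0.07) = 0.2686
−0.38·log₂(0.38) = 0.5305
−0.05·log₂(0.05) = 0.2161
Sum ≈ 1.9864 → 1.986 bits.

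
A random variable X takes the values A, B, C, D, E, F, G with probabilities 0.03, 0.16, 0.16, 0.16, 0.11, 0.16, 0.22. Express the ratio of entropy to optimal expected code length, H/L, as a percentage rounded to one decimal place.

Entropy H = −Σ p log₂ p ≈ 2.6747 bits.
Huffman merges: 3/100+11/100→7/50; 7/50+4/25→3/10; 4/25+4/25→8/25; 4/25+11/50→19/50; 3/10+8/25→31/50; 19/50+31/50→1. L = 69/25 ≈ 2.7600.
Efficiency = H/L = 2.6747/2.7600 = 96.9%.

96.9%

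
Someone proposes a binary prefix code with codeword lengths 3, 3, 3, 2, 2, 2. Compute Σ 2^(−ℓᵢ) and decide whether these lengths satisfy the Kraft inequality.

1.125; no

With common denominator 2^3 = 8: Σ 2^(−ℓᵢ) = 1/8 + 1/8 + 1/8 + 2/8 + 2/8 + 2/8 = 9/8 = 1.125.
Kraft's inequality requires Σ ≤ 1; here Σ = 1.125 > 1, so no such prefix code exists.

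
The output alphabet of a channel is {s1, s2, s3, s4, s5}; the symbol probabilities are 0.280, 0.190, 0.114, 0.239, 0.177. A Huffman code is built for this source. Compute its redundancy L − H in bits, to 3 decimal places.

0.029 bits

Entropy H = −Σ p log₂ p ≈ 2.2623 bits.
Huffman merges: 57/500+177/1000→291/1000; 19/100+239/1000→429/1000; 7/25+291/1000→571/1000; 429/1000+571/1000→1. L = 2291/1000 ≈ 2.2910.
L − H = 2.2910 − 2.2623 = 0.029 bits.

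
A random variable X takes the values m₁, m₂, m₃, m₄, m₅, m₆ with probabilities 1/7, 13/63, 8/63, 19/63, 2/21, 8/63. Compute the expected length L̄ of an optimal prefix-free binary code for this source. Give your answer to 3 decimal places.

Repeatedly combine the two least-probable nodes; the expected code length is the sum of the merged weights.
merge 2/21 + 8/63 → 2/9
merge 8/63 + 1/7 → 17/63
merge 13/63 + 2/9 → 3/7
merge 17/63 + 19/63 → 4/7
merge 3/7 + 4/7 → 1
L = 2/9 + 17/63 + 3/7 + 4/7 + 1 = 157/63 ≈ 2.492 bits/symbol.

2.492 bits/symbol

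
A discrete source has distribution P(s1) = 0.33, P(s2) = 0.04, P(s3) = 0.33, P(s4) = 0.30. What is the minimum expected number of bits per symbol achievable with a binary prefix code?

Repeatedly combine the two least-probable nodes; the expected code length is the sum of the merged weights.
merge 1/25 + 3/10 → 17/50
merge 33/100 + 33/100 → 33/50
merge 17/50 + 33/50 → 1
L = 17/50 + 33/50 + 1 = 2 bits/symbol.

2 bits/symbol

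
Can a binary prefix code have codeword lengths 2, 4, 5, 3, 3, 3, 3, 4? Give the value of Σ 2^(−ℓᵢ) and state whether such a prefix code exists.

0.90625; yes

With common denominator 2^5 = 32: Σ 2^(−ℓᵢ) = 8/32 + 2/32 + 1/32 + 4/32 + 4/32 + 4/32 + 4/32 + 2/32 = 29/32 = 0.90625.
Kraft's inequality requires Σ ≤ 1; here Σ = 0.90625 ≤ 1, so such a prefix code exists.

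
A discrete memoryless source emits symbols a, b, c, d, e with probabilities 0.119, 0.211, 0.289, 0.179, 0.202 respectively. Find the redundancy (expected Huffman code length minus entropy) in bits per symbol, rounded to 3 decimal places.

0.031 bits

Entropy H = −Σ p log₂ p ≈ 2.2670 bits.
Huffman merges: 119/1000+179/1000→149/500; 101/500+211/1000→413/1000; 289/1000+149/500→587/1000; 413/1000+587/1000→1. L = 1149/500 ≈ 2.2980.
L − H = 2.2980 − 2.2670 = 0.031 bits.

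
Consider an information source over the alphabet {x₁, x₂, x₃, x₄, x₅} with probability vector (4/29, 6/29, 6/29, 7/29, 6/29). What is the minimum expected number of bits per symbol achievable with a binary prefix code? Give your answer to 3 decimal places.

Repeatedly combine the two least-probable nodes; the expected code length is the sum of the merged weights.
merge 4/29 + 6/29 → 10/29
merge 6/29 + 6/29 → 12/29
merge 7/29 + 10/29 → 17/29
merge 12/29 + 17/29 → 1
L = 10/29 + 12/29 + 17/29 + 1 = 68/29 ≈ 2.345 bits/symbol.

2.345 bits/symbol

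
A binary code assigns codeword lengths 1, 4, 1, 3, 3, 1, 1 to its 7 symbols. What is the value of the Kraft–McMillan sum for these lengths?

With common denominator 2^4 = 16: Σ 2^(−ℓᵢ) = 8/16 + 1/16 + 8/16 + 2/16 + 2/16 + 8/16 + 8/16 = 37/16 = 2.3125.

2.3125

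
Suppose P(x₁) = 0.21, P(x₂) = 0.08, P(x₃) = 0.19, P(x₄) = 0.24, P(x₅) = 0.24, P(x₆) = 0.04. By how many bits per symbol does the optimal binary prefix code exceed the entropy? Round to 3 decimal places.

Entropy H = −Σ p log₂ p ≈ 2.3936 bits.
Huffman merges: 1/25+2/25→3/25; 3/25+19/100→31/100; 21/100+6/25→9/20; 6/25+31/100→11/20; 9/20+11/20→1. L = 243/100 ≈ 2.4300.
L − H = 2.4300 − 2.3936 = 0.036 bits.

0.036 bits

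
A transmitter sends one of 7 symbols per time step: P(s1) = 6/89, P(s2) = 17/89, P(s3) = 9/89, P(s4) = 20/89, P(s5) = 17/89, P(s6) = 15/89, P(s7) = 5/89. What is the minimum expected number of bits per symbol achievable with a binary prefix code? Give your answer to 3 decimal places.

Repeatedly combine the two least-probable nodes; the expected code length is the sum of the merged weights.
merge 5/89 + 6/89 → 11/89
merge 9/89 + 11/89 → 20/89
merge 15/89 + 17/89 → 32/89
merge 17/89 + 20/89 → 37/89
merge 20/89 + 32/89 → 52/89
merge 37/89 + 52/89 → 1
L = 11/89 + 20/89 + 32/89 + 37/89 + 52/89 + 1 = 241/89 ≈ 2.708 bits/symbol.

2.708 bits/symbol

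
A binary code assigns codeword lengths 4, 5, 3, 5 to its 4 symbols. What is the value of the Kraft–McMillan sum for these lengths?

With common denominator 2^5 = 32: Σ 2^(−ℓᵢ) = 2/32 + 1/32 + 4/32 + 1/32 = 8/32 = 0.25.

0.25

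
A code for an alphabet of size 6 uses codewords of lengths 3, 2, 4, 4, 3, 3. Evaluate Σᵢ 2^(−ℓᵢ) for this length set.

With common denominator 2^4 = 16: Σ 2^(−ℓᵢ) = 2/16 + 4/16 + 1/16 + 1/16 + 2/16 + 2/16 = 12/16 = 0.75.

0.75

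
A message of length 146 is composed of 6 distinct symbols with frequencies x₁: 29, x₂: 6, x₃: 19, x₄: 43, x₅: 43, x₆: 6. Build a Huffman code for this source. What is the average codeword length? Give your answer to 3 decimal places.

2.295 bits/symbol

Probabilities are the counts divided by 146.
Repeatedly combine the two least-probable nodes; the expected code length is the sum of the merged weights.
merge 3/73 + 3/73 → 6/73
merge 6/73 + 19/146 → 31/146
merge 29/146 + 31/146 → 30/73
merge 43/146 + 43/146 → 43/73
merge 30/73 + 43/73 → 1
L = 6/73 + 31/146 + 30/73 + 43/73 + 1 = 335/146 ≈ 2.295 bits/symbol.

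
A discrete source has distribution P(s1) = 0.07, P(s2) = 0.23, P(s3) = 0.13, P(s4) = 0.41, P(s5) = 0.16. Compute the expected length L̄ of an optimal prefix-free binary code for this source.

Repeatedly combine the two least-probable nodes; the expected code length is the sum of the merged weights.
merge 7/100 + 13/100 → 1/5
merge 4/25 + 1/5 → 9/25
merge 23/100 + 9/25 → 59/100
merge 41/100 + 59/100 → 1
L = 1/5 + 9/25 + 59/100 + 1 = 43/20 = 2.15 bits/symbol.

2.15 bits/symbol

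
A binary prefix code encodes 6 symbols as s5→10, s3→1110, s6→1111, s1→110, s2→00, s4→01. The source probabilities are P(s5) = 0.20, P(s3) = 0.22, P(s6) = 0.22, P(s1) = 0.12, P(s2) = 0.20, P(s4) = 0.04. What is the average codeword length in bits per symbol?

3 bits/symbol

L̄ = Σ pᵢ·ℓᵢ = 0.20·2 + 0.22·4 + 0.22·4 + 0.12·3 + 0.20·2 + 0.04·2 = 3 bits/symbol.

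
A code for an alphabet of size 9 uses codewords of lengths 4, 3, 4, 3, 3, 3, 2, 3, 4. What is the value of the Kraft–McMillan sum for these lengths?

With common denominator 2^4 = 16: Σ 2^(−ℓᵢ) = 1/16 + 2/16 + 1/16 + 2/16 + 2/16 + 2/16 + 4/16 + 2/16 + 1/16 = 17/16 = 1.0625.

1.0625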